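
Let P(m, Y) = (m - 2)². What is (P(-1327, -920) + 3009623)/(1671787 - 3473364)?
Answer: -4775864/1801577 ≈ -2.6509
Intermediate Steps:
P(m, Y) = (-2 + m)²
(P(-1327, -920) + 3009623)/(1671787 - 3473364) = ((-2 - 1327)² + 3009623)/(1671787 - 3473364) = ((-1329)² + 3009623)/(-1801577) = (1766241 + 3009623)*(-1/1801577) = 4775864*(-1/1801577) = -4775864/1801577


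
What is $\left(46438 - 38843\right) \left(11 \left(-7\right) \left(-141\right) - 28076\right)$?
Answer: $-130778305$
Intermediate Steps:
$\left(46438 - 38843\right) \left(11 \left(-7\right) \left(-141\right) - 28076\right) = 7595 \left(\left(-77\right) \left(-141\right) - 28076\right) = 7595 \left(10857 - 28076\right) = 7595 \left(-17219\right) = -130778305$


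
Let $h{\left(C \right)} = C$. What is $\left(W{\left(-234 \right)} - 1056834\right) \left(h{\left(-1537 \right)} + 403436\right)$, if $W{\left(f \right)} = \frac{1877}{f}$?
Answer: $- \frac{99390037861667}{234} \approx -4.2474 \cdot 10^{11}$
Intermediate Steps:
$\left(W{\left(-234 \right)} - 1056834\right) \left(h{\left(-1537 \right)} + 403436\right) = \left(\frac{1877}{-234} - 1056834\right) \left(-1537 + 403436\right) = \left(1877 \left(- \frac{1}{234}\right) - 1056834\right) 401899 = \left(- \frac{1877}{234} - 1056834\right) 401899 = \left(- \frac{247301033}{234}\right) 401899 = - \frac{99390037861667}{234}$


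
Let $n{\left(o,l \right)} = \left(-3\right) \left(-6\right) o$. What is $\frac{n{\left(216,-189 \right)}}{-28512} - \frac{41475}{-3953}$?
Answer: $\frac{900591}{86966} \approx 10.356$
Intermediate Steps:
$n{\left(o,l \right)} = 18 o$
$\frac{n{\left(216,-189 \right)}}{-28512} - \frac{41475}{-3953} = \frac{18 \cdot 216}{-28512} - \frac{41475}{-3953} = 3888 \left(- \frac{1}{28512}\right) - - \frac{41475}{3953} = - \frac{3}{22} + \frac{41475}{3953} = \frac{900591}{86966}$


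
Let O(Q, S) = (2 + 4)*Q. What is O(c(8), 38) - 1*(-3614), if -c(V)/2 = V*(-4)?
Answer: 3998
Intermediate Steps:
c(V) = 8*V (c(V) = -2*V*(-4) = -(-8)*V = 8*V)
O(Q, S) = 6*Q
O(c(8), 38) - 1*(-3614) = 6*(8*8) - 1*(-3614) = 6*64 + 3614 = 384 + 3614 = 3998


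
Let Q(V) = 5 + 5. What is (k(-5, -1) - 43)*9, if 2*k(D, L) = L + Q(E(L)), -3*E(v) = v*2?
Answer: -693/2 ≈ -346.50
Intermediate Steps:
E(v) = -2*v/3 (E(v) = -v*2/3 = -2*v/3)
Q(V) = 10
k(D, L) = 5 + L/2 (k(D, L) = (L + 10)/2 = (10 + L)/2 = 5 + L/2)
(k(-5, -1) - 43)*9 = ((5 + (1/2)*(-1)) - 43)*9 = ((5 - 1/2) - 43)*9 = (9/2 - 43)*9 = -77/2*9 = -693/2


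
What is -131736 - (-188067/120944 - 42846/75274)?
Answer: -599648562132417/4551969328 ≈ -1.3173e+5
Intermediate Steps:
-131736 - (-188067/120944 - 42846/75274) = -131736 - (-188067*1/120944 - 42846*1/75274) = -131736 - (-188067/120944 - 21423/37637) = -131736 - 1*(-9669260991/4551969328) = -131736 + 9669260991/4551969328 = -599648562132417/4551969328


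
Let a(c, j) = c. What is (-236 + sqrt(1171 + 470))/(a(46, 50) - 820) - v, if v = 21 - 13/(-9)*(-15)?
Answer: 376/387 - sqrt(1641)/774 ≈ 0.91924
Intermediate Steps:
v = -2/3 (v = 21 - 13*(-1/9)*(-15) = 21 + (13/9)*(-15) = 21 - 65/3 = -2/3 ≈ -0.66667)
(-236 + sqrt(1171 + 470))/(a(46, 50) - 820) - v = (-236 + sqrt(1171 + 470))/(46 - 820) - 1*(-2/3) = (-236 + sqrt(1641))/(-774) + 2/3 = (-236 + sqrt(1641))*(-1/774) + 2/3 = (118/387 - sqrt(1641)/774) + 2/3 = 376/387 - sqrt(1641)/774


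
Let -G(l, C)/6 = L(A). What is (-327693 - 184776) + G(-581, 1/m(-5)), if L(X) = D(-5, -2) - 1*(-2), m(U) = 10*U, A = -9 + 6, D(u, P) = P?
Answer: -512469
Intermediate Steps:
A = -3
L(X) = 0 (L(X) = -2 - 1*(-2) = -2 + 2 = 0)
G(l, C) = 0 (G(l, C) = -6*0 = 0)
(-327693 - 184776) + G(-581, 1/m(-5)) = (-327693 - 184776) + 0 = -512469 + 0 = -512469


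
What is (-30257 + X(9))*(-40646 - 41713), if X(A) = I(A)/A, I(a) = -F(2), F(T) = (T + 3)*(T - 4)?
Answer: 2491844753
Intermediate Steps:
F(T) = (-4 + T)*(3 + T) (F(T) = (3 + T)*(-4 + T) = (-4 + T)*(3 + T))
I(a) = 10 (I(a) = -(-12 + 2**2 - 1*2) = -(-12 + 4 - 2) = -1*(-10) = 10)
X(A) = 10/A
(-30257 + X(9))*(-40646 - 41713) = (-30257 + 10/9)*(-40646 - 41713) = (-30257 + 10*(1/9))*(-82359) = (-30257 + 10/9)*(-82359) = -272303/9*(-82359) = 2491844753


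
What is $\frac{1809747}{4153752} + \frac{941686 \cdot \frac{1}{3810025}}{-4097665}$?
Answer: $\frac{3139348802907773667}{7205470253055503000} \approx 0.43569$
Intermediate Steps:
$\frac{1809747}{4153752} + \frac{941686 \cdot \frac{1}{3810025}}{-4097665} = 1809747 \cdot \frac{1}{4153752} + 941686 \cdot \frac{1}{3810025} \left(- \frac{1}{4097665}\right) = \frac{201083}{461528} + \frac{941686}{3810025} \left(- \frac{1}{4097665}\right) = \frac{201083}{461528} - \frac{941686}{15612206091625} = \frac{3139348802907773667}{7205470253055503000}$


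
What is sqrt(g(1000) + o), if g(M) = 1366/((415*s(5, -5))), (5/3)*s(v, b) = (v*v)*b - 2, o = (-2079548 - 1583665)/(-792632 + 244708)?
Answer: sqrt(498555509901062493945)/8663500326 ≈ 2.5773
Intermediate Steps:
o = 3663213/547924 (o = -3663213/(-547924) = -3663213*(-1/547924) = 3663213/547924 ≈ 6.6856)
s(v, b) = -6/5 + 3*b*v**2/5 (s(v, b) = 3*((v*v)*b - 2)/5 = 3*(v**2*b - 2)/5 = 3*(b*v**2 - 2)/5 = 3*(-2 + b*v**2)/5 = -6/5 + 3*b*v**2/5)
g(M) = -1366/31623 (g(M) = 1366/((415*(-6/5 + (3/5)*(-5)*5**2))) = 1366/((415*(-6/5 + (3/5)*(-5)*25))) = 1366/((415*(-6/5 - 75))) = 1366/((415*(-381/5))) = 1366/(-31623) = 1366*(-1/31623) = -1366/31623)
sqrt(g(1000) + o) = sqrt(-1366/31623 + 3663213/547924) = sqrt(115093320515/17327000652) = sqrt(498555509901062493945)/8663500326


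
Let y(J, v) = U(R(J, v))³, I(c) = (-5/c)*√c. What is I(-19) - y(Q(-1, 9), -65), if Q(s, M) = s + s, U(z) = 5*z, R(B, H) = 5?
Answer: -15625 + 5*I*√19/19 ≈ -15625.0 + 1.1471*I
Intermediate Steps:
Q(s, M) = 2*s
I(c) = -5/√c
y(J, v) = 15625 (y(J, v) = (5*5)³ = 25³ = 15625)
I(-19) - y(Q(-1, 9), -65) = -(-5)*I*√19/19 - 1*15625 = -(-5)*I*√19/19 - 15625 = 5*I*√19/19 - 15625 = -15625 + 5*I*√19/19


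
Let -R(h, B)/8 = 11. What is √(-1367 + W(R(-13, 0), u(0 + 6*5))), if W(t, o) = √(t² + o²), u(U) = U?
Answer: √(-1367 + 2*√2161) ≈ 35.693*I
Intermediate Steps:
R(h, B) = -88 (R(h, B) = -8*11 = -88)
W(t, o) = √(o² + t²)
√(-1367 + W(R(-13, 0), u(0 + 6*5))) = √(-1367 + √((0 + 6*5)² + (-88)²)) = √(-1367 + √((0 + 30)² + 7744)) = √(-1367 + √(30² + 7744)) = √(-1367 + √(900 + 7744)) = √(-1367 + √8644) = √(-1367 + 2*√2161)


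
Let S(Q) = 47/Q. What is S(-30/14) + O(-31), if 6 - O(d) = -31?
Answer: 226/15 ≈ 15.067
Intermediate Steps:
O(d) = 37 (O(d) = 6 - 1*(-31) = 6 + 31 = 37)
S(-30/14) + O(-31) = 47/((-30/14)) + 37 = 47/((-30*1/14)) + 37 = 47/(-15/7) + 37 = 47*(-7/15) + 37 = -329/15 + 37 = 226/15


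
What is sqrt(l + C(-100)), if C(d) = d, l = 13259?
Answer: sqrt(13159) ≈ 114.71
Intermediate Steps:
sqrt(l + C(-100)) = sqrt(13259 - 100) = sqrt(13159)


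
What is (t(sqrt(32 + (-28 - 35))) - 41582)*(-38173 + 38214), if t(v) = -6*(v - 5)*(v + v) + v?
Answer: -1689610 + 2501*I*sqrt(31) ≈ -1.6896e+6 + 13925.0*I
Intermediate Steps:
t(v) = v - 12*v*(-5 + v) (t(v) = -6*(-5 + v)*2*v + v = -12*v*(-5 + v) + v = v - 12*v*(-5 + v))
(t(sqrt(32 + (-28 - 35))) - 41582)*(-38173 + 38214) = (sqrt(32 + (-28 - 35))*(61 - 12*sqrt(32 + (-28 - 35))) - 41582)*(-38173 + 38214) = (sqrt(32 - 63)*(61 - 12*sqrt(32 - 63)) - 41582)*41 = (sqrt(-31)*(61 - 12*I*sqrt(31)) - 41582)*41 = ((I*sqrt(31))*(61 - 12*I*sqrt(31)) - 41582)*41 = (I*sqrt(31)*(61 - 12*I*sqrt(31)) - 41582)*41 = (-41582 + I*sqrt(31)*(61 - 12*I*sqrt(31)))*41 = -1704862 + 41*I*sqrt(31)*(61 - 12*I*sqrt(31))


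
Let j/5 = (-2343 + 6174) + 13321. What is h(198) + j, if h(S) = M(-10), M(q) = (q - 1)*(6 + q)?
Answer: 85804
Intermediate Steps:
M(q) = (-1 + q)*(6 + q)
h(S) = 44 (h(S) = -6 + (-10)² + 5*(-10) = -6 + 100 - 50 = 44)
j = 85760 (j = 5*((-2343 + 6174) + 13321) = 5*(3831 + 13321) = 5*17152 = 85760)
h(198) + j = 44 + 85760 = 85804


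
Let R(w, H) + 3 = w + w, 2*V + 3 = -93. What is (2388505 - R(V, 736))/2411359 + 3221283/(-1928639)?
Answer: -3160914923641/4650641010401 ≈ -0.67967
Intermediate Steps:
V = -48 (V = -3/2 + (½)*(-93) = -3/2 - 93/2 = -48)
R(w, H) = -3 + 2*w (R(w, H) = -3 + (w + w) = -3 + 2*w)
(2388505 - R(V, 736))/2411359 + 3221283/(-1928639) = (2388505 - (-3 + 2*(-48)))/2411359 + 3221283/(-1928639) = (2388505 - (-3 - 96))*(1/2411359) + 3221283*(-1/1928639) = (2388505 - 1*(-99))*(1/2411359) - 3221283/1928639 = (2388505 + 99)*(1/2411359) - 3221283/1928639 = 2388604*(1/2411359) - 3221283/1928639 = 2388604/2411359 - 3221283/1928639 = -3160914923641/4650641010401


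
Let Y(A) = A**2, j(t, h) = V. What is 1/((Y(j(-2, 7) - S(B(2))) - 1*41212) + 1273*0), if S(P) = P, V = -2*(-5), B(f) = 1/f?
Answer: -4/164487 ≈ -2.4318e-5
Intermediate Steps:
V = 10
j(t, h) = 10
1/((Y(j(-2, 7) - S(B(2))) - 1*41212) + 1273*0) = 1/(((10 - 1/2)**2 - 1*41212) + 1273*0) = 1/(((10 - 1*1/2)**2 - 41212) + 0) = 1/(((10 - 1/2)**2 - 41212) + 0) = 1/(((19/2)**2 - 41212) + 0) = 1/((361/4 - 41212) + 0) = 1/(-164487/4 + 0) = 1/(-164487/4) = -4/164487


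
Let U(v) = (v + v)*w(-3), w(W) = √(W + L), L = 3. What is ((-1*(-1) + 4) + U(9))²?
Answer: 25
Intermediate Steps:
w(W) = √(3 + W) (w(W) = √(W + 3) = √(3 + W))
U(v) = 0 (U(v) = (v + v)*√(3 - 3) = (2*v)*√0 = (2*v)*0 = 0)
((-1*(-1) + 4) + U(9))² = ((-1*(-1) + 4) + 0)² = ((1 + 4) + 0)² = (5 + 0)² = 5² = 25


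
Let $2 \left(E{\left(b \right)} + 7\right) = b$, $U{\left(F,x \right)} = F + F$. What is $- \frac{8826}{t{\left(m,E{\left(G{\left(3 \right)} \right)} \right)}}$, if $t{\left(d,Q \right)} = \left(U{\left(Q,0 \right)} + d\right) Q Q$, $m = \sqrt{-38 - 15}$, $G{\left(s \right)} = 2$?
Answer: $\frac{2942}{197} + \frac{1471 i \sqrt{53}}{1182} \approx 14.934 + 9.0601 i$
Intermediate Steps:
$U{\left(F,x \right)} = 2 F$
$E{\left(b \right)} = -7 + \frac{b}{2}$
$m = i \sqrt{53}$ ($m = \sqrt{-53} = i \sqrt{53} \approx 7.2801 i$)
$t{\left(d,Q \right)} = Q^{2} \left(d + 2 Q\right)$ ($t{\left(d,Q \right)} = \left(2 Q + d\right) Q Q = \left(d + 2 Q\right) Q^{2} = Q^{2} \left(d + 2 Q\right)$)
$- \frac{8826}{t{\left(m,E{\left(G{\left(3 \right)} \right)} \right)}} = - \frac{8826}{\left(-7 + \frac{1}{2} \cdot 2\right)^{2} \left(i \sqrt{53} + 2 \left(-7 + \frac{1}{2} \cdot 2\right)\right)} = - \frac{8826}{\left(-7 + 1\right)^{2} \left(i \sqrt{53} + 2 \left(-7 + 1\right)\right)} = - \frac{8826}{\left(-6\right)^{2} \left(i \sqrt{53} + 2 \left(-6\right)\right)} = - \frac{8826}{36 \left(i \sqrt{53} - 12\right)} = - \frac{8826}{36 \left(-12 + i \sqrt{53}\right)} = - \frac{8826}{-432 + 36 i \sqrt{53}}$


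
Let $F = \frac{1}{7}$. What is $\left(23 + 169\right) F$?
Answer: $\frac{192}{7} \approx 27.429$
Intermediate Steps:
$F = \frac{1}{7} \approx 0.14286$
$\left(23 + 169\right) F = \left(23 + 169\right) \frac{1}{7} = 192 \cdot \frac{1}{7} = \frac{192}{7}$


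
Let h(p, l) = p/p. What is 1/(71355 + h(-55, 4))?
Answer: 1/71356 ≈ 1.4014e-5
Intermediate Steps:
h(p, l) = 1
1/(71355 + h(-55, 4)) = 1/(71355 + 1) = 1/71356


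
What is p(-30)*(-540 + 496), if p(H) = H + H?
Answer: 2640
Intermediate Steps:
p(H) = 2*H
p(-30)*(-540 + 496) = (2*(-30))*(-540 + 496) = -60*(-44) = 2640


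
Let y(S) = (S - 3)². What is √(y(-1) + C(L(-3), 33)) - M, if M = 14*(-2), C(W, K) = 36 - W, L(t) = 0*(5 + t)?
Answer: 28 + 2*√13 ≈ 35.211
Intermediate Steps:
L(t) = 0
M = -28
y(S) = (-3 + S)²
√(y(-1) + C(L(-3), 33)) - M = √((-3 - 1)² + (36 - 1*0)) - 1*(-28) = √((-4)² + (36 + 0)) + 28 = √(16 + 36) + 28 = √52 + 28 = 2*√13 + 28 = 28 + 2*√13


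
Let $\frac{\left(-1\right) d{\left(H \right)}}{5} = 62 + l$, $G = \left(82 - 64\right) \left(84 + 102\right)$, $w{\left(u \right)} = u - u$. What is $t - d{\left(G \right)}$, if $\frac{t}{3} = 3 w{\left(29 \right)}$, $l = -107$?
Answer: $-225$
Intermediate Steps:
$w{\left(u \right)} = 0$
$G = 3348$ ($G = 18 \cdot 186 = 3348$)
$t = 0$ ($t = 3 \cdot 3 \cdot 0 = 3 \cdot 0 = 0$)
$d{\left(H \right)} = 225$ ($d{\left(H \right)} = - 5 \left(62 - 107\right) = \left(-5\right) \left(-45\right) = 225$)
$t - d{\left(G \right)} = 0 - 225 = -225$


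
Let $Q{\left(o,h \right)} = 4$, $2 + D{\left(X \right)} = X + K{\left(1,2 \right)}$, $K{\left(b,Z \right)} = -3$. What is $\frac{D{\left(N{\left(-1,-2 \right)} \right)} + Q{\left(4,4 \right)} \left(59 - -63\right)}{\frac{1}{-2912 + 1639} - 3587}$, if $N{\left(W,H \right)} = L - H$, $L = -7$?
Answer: $- \frac{304247}{2283126} \approx -0.13326$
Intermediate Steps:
$N{\left(W,H \right)} = -7 - H$
$D{\left(X \right)} = -5 + X$ ($D{\left(X \right)} = -2 + \left(X - 3\right) = -2 + \left(-3 + X\right) = -5 + X$)
$\frac{D{\left(N{\left(-1,-2 \right)} \right)} + Q{\left(4,4 \right)} \left(59 - -63\right)}{\frac{1}{-2912 + 1639} - 3587} = \frac{\left(-5 - 5\right) + 4 \left(59 - -63\right)}{\frac{1}{-2912 + 1639} - 3587} = \frac{\left(-5 + \left(-7 + 2\right)\right) + 4 \left(59 + 63\right)}{\frac{1}{-1273} - 3587} = \frac{\left(-5 - 5\right) + 4 \cdot 122}{- \frac{1}{1273} - 3587} = \frac{-10 + 488}{- \frac{4566252}{1273}} = 478 \left(- \frac{1273}{4566252}\right) = - \frac{304247}{2283126}$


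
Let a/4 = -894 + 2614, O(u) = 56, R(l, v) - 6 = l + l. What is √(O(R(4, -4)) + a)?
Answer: 34*√6 ≈ 83.283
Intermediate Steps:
R(l, v) = 6 + 2*l (R(l, v) = 6 + (l + l) = 6 + 2*l)
a = 6880 (a = 4*(-894 + 2614) = 4*1720 = 6880)
√(O(R(4, -4)) + a) = √(56 + 6880) = √6936 = 34*√6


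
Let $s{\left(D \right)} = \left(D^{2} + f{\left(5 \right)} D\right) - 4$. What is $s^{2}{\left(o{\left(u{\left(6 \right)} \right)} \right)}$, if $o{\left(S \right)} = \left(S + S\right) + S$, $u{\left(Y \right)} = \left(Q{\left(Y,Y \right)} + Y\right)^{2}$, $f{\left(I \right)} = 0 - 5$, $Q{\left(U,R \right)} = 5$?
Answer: $16887002500$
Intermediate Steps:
$f{\left(I \right)} = -5$
$u{\left(Y \right)} = \left(5 + Y\right)^{2}$
$o{\left(S \right)} = 3 S$ ($o{\left(S \right)} = 2 S + S = 3 S$)
$s{\left(D \right)} = -4 + D^{2} - 5 D$ ($s{\left(D \right)} = \left(D^{2} - 5 D\right) - 4 = -4 + D^{2} - 5 D$)
$s^{2}{\left(o{\left(u{\left(6 \right)} \right)} \right)} = \left(-4 + \left(3 \left(5 + 6\right)^{2}\right)^{2} - 5 \cdot 3 \left(5 + 6\right)^{2}\right)^{2} = \left(-4 + \left(3 \cdot 11^{2}\right)^{2} - 5 \cdot 3 \cdot 11^{2}\right)^{2} = \left(-4 + \left(3 \cdot 121\right)^{2} - 5 \cdot 3 \cdot 121\right)^{2} = \left(-4 + 363^{2} - 1815\right)^{2} = \left(-4 + 131769 - 1815\right)^{2} = 129950^{2} = 16887002500$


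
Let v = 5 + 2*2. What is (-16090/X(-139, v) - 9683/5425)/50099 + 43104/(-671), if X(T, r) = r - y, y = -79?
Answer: -46863128603997/729476509300 ≈ -64.242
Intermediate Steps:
v = 9 (v = 5 + 4 = 9)
X(T, r) = 79 + r (X(T, r) = r - 1*(-79) = r + 79 = 79 + r)
(-16090/X(-139, v) - 9683/5425)/50099 + 43104/(-671) = (-16090/(79 + 9) - 9683/5425)/50099 + 43104/(-671) = (-16090/88 - 9683*1/5425)*(1/50099) + 43104*(-1/671) = (-16090*1/88 - 9683/5425)*(1/50099) - 43104/671 = (-8045/44 - 9683/5425)*(1/50099) - 43104/671 = -44070177/238700*1/50099 - 43104/671 = -44070177/11958631300 - 43104/671 = -46863128603997/729476509300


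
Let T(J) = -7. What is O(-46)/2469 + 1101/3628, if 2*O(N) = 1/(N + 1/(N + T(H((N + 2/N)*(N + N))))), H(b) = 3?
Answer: 6630005849/21847420548 ≈ 0.30347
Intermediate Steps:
O(N) = 1/(2*(N + 1/(-7 + N))) (O(N) = 1/(2*(N + 1/(N - 7))) = 1/(2*(N + 1/(-7 + N))))
O(-46)/2469 + 1101/3628 = ((-7 - 46)/(2*(1 + (-46)² - 7*(-46))))/2469 + 1101/3628 = ((½)*(-53)/(1 + 2116 + 322))*(1/2469) + 1101*(1/3628) = ((½)*(-53)/2439)*(1/2469) + 1101/3628 = ((½)*(1/2439)*(-53))*(1/2469) + 1101/3628 = -53/4878*1/2469 + 1101/3628 = -53/12043782 + 1101/3628 = 6630005849/21847420548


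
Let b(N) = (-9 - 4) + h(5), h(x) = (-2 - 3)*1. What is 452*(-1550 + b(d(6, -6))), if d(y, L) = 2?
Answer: -708736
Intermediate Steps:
h(x) = -5 (h(x) = -5*1 = -5)
b(N) = -18 (b(N) = (-9 - 4) - 5 = -13 - 5 = -18)
452*(-1550 + b(d(6, -6))) = 452*(-1550 - 18) = 452*(-1568) = -708736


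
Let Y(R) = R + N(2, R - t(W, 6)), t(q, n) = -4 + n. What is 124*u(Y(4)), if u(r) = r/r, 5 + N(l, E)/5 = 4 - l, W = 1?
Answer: 124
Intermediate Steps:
N(l, E) = -5 - 5*l (N(l, E) = -25 + 5*(4 - l) = -25 + (20 - 5*l) = -5 - 5*l)
Y(R) = -15 + R (Y(R) = R + (-5 - 5*2) = R + (-5 - 10) = R - 15 = -15 + R)
u(r) = 1
124*u(Y(4)) = 124*1 = 124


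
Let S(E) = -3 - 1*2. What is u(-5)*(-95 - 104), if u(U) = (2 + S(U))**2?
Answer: -1791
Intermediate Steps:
S(E) = -5 (S(E) = -3 - 2 = -5)
u(U) = 9 (u(U) = (2 - 5)**2 = (-3)**2 = 9)
u(-5)*(-95 - 104) = 9*(-95 - 104) = 9*(-199) = -1791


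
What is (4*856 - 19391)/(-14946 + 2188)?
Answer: 15967/12758 ≈ 1.2515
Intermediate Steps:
(4*856 - 19391)/(-14946 + 2188) = (3424 - 19391)/(-12758) = -15967*(-1/12758) = 15967/12758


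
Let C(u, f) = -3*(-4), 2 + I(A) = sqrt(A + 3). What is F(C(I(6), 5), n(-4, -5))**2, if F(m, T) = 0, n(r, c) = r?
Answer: 0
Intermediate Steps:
I(A) = -2 + sqrt(3 + A) (I(A) = -2 + sqrt(A + 3) = -2 + sqrt(3 + A))
C(u, f) = 12
F(C(I(6), 5), n(-4, -5))**2 = 0**2 = 0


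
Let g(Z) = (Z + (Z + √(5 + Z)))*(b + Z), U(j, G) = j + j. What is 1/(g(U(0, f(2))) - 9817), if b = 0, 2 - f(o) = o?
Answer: -1/9817 ≈ -0.00010186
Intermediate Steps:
f(o) = 2 - o
U(j, G) = 2*j
g(Z) = Z*(√(5 + Z) + 2*Z) (g(Z) = (Z + (Z + √(5 + Z)))*(0 + Z) = (√(5 + Z) + 2*Z)*Z = Z*(√(5 + Z) + 2*Z))
1/(g(U(0, f(2))) - 9817) = 1/((2*0)*(√(5 + 2*0) + 2*(2*0)) - 9817) = 1/(0*(√(5 + 0) + 2*0) - 9817) = 1/(0*(√5 + 0) - 9817) = 1/(0*√5 - 9817) = 1/(0 - 9817) = 1/(-9817) = -1/9817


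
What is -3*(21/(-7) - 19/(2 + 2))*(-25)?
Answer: -2325/4 ≈ -581.25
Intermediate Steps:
-3*(21/(-7) - 19/(2 + 2))*(-25) = -3*(21*(-⅐) - 19/4)*(-25) = -3*(-3 - 19*¼)*(-25) = -3*(-3 - 19/4)*(-25) = -3*(-31/4)*(-25) = (93/4)*(-25) = -2325/4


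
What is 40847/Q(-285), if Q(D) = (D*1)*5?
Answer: -40847/1425 ≈ -28.665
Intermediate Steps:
Q(D) = 5*D (Q(D) = D*5 = 5*D)
40847/Q(-285) = 40847/((5*(-285))) = 40847/(-1425) = 40847*(-1/1425) = -40847/1425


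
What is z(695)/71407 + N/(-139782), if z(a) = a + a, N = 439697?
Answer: -31203146699/9981413274 ≈ -3.1261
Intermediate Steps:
z(a) = 2*a
z(695)/71407 + N/(-139782) = (2*695)/71407 + 439697/(-139782) = 1390*(1/71407) + 439697*(-1/139782) = 1390/71407 - 439697/139782 = -31203146699/9981413274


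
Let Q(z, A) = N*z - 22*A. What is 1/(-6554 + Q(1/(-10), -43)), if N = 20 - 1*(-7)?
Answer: -10/56107 ≈ -0.00017823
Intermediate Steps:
N = 27 (N = 20 + 7 = 27)
Q(z, A) = -22*A + 27*z (Q(z, A) = 27*z - 22*A = -22*A + 27*z)
1/(-6554 + Q(1/(-10), -43)) = 1/(-6554 + (-22*(-43) + 27/(-10))) = 1/(-6554 + (946 + 27*(-⅒))) = 1/(-6554 + (946 - 27/10)) = 1/(-6554 + 9433/10) = 1/(-56107/10) = -10/56107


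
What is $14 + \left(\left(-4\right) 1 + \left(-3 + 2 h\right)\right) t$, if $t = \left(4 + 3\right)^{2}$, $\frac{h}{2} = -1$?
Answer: $-525$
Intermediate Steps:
$h = -2$ ($h = 2 \left(-1\right) = -2$)
$t = 49$ ($t = 7^{2} = 49$)
$14 + \left(\left(-4\right) 1 + \left(-3 + 2 h\right)\right) t = 14 + \left(\left(-4\right) 1 + \left(-3 + 2 \left(-2\right)\right)\right) 49 = 14 + \left(-4 - 7\right) 49 = 14 - 539 = -525$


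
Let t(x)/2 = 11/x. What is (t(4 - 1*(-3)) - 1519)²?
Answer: 112593321/49 ≈ 2.2978e+6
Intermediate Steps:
t(x) = 22/x (t(x) = 2*(11/x) = 22/x)
(t(4 - 1*(-3)) - 1519)² = (22/(4 - 1*(-3)) - 1519)² = (22/(4 + 3) - 1519)² = (22/7 - 1519)² = (-10611/7)² = 112593321/49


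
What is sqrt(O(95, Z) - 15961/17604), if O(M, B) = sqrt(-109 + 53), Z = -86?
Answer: sqrt(-7804929 + 17216712*I*sqrt(14))/2934 ≈ 1.8209 + 2.0548*I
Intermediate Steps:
O(M, B) = 2*I*sqrt(14) (O(M, B) = sqrt(-56) = 2*I*sqrt(14))
sqrt(O(95, Z) - 15961/17604) = sqrt(2*I*sqrt(14) - 15961/17604) = sqrt(-15961/17604 + 2*I*sqrt(14))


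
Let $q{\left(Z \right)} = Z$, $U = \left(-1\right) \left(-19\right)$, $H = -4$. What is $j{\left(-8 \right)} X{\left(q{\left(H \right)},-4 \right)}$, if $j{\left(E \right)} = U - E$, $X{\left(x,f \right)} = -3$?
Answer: $-81$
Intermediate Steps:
$U = 19$
$j{\left(E \right)} = 19 - E$
$j{\left(-8 \right)} X{\left(q{\left(H \right)},-4 \right)} = \left(19 - -8\right) \left(-3\right) = \left(19 + 8\right) \left(-3\right) = 27 \left(-3\right) = -81$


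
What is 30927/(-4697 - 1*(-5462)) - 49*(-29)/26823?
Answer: 30764518/759985 ≈ 40.480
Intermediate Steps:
30927/(-4697 - 1*(-5462)) - 49*(-29)/26823 = 30927/(-4697 + 5462) + 1421*(1/26823) = 30927/765 + 1421/26823 = 30927*(1/765) + 1421/26823 = 10309/255 + 1421/26823 = 30764518/759985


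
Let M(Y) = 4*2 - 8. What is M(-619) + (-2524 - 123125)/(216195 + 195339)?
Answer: -13961/45726 ≈ -0.30532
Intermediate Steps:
M(Y) = 0 (M(Y) = 8 - 8 = 0)
M(-619) + (-2524 - 123125)/(216195 + 195339) = 0 + (-2524 - 123125)/(216195 + 195339) = 0 - 125649/411534 = 0 - 125649*1/411534 = 0 - 13961/45726 = -13961/45726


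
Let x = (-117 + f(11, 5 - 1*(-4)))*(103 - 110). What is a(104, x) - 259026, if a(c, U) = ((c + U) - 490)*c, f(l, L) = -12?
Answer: -205258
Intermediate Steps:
x = 903 (x = (-117 - 12)*(103 - 110) = -129*(-7) = 903)
a(c, U) = c*(-490 + U + c) (a(c, U) = ((U + c) - 490)*c = (-490 + U + c)*c = c*(-490 + U + c))
a(104, x) - 259026 = 104*(-490 + 903 + 104) - 259026 = 104*517 - 259026 = 53768 - 259026 = -205258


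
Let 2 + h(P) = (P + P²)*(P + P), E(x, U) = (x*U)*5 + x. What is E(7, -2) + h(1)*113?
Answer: 163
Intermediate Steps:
E(x, U) = x + 5*U*x (E(x, U) = (U*x)*5 + x = 5*U*x + x = x + 5*U*x)
h(P) = -2 + 2*P*(P + P²) (h(P) = -2 + (P + P²)*(P + P) = -2 + (P + P²)*(2*P) = -2 + 2*P*(P + P²))
E(7, -2) + h(1)*113 = 7*(1 + 5*(-2)) + (-2 + 2*1² + 2*1³)*113 = 7*(1 - 10) + (-2 + 2*1 + 2*1)*113 = 7*(-9) + (-2 + 2 + 2)*113 = -63 + 2*113 = -63 + 226 = 163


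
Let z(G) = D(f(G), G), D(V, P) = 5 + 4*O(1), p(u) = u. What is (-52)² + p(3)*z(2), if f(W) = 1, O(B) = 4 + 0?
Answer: 2767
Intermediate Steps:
O(B) = 4
D(V, P) = 21 (D(V, P) = 5 + 4*4 = 5 + 16 = 21)
z(G) = 21
(-52)² + p(3)*z(2) = (-52)² + 3*21 = 2704 + 63 = 2767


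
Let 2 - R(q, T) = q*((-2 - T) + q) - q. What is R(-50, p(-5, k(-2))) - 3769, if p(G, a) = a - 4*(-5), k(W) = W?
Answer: -7317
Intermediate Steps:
p(G, a) = 20 + a (p(G, a) = a + 20 = 20 + a)
R(q, T) = 2 + q - q*(-2 + q - T) (R(q, T) = 2 - (q*((-2 - T) + q) - q) = 2 - (q*(-2 + q - T) - q) = 2 - (-q + q*(-2 + q - T)) = 2 + (q - q*(-2 + q - T)) = 2 + q - q*(-2 + q - T))
R(-50, p(-5, k(-2))) - 3769 = (2 - 1*(-50)**2 + 3*(-50) + (20 - 2)*(-50)) - 3769 = (2 - 1*2500 - 150 + 18*(-50)) - 3769 = (2 - 2500 - 150 - 900) - 3769 = -3548 - 3769 = -7317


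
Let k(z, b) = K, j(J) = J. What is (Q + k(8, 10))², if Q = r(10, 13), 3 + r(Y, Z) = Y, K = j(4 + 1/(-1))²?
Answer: 256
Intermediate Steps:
K = 9 (K = (4 + 1/(-1))² = (4 - 1)² = 3² = 9)
k(z, b) = 9
r(Y, Z) = -3 + Y
Q = 7 (Q = -3 + 10 = 7)
(Q + k(8, 10))² = (7 + 9)² = 16² = 256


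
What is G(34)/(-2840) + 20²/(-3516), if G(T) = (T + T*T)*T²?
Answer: -30236789/62409 ≈ -484.49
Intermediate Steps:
G(T) = T²*(T + T²) (G(T) = (T + T²)*T² = T²*(T + T²))
G(34)/(-2840) + 20²/(-3516) = (34³*(1 + 34))/(-2840) + 20²/(-3516) = (39304*35)*(-1/2840) + 400*(-1/3516) = 1375640*(-1/2840) - 100/879 = -34391/71 - 100/879 = -30236789/62409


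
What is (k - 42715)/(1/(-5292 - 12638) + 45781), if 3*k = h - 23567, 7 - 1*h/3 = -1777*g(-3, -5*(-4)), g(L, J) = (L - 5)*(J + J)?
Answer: -33306965230/2462559987 ≈ -13.525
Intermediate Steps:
g(L, J) = 2*J*(-5 + L) (g(L, J) = (-5 + L)*(2*J) = 2*J*(-5 + L))
h = -1705899 (h = 21 - (-5331)*2*(-5*(-4))*(-5 - 3) = 21 - (-5331)*2*20*(-8) = 21 - (-5331)*(-320) = 21 - 3*568640 = 21 - 1705920 = -1705899)
k = -1729466/3 (k = (-1705899 - 23567)/3 = (⅓)*(-1729466) = -1729466/3 ≈ -5.7649e+5)
(k - 42715)/(1/(-5292 - 12638) + 45781) = (-1729466/3 - 42715)/(1/(-5292 - 12638) + 45781) = -1857611/(3*(1/(-17930) + 45781)) = -1857611/(3*(-1/17930 + 45781)) = -1857611/(3*820853329/17930) = -1857611/3*17930/820853329 = -33306965230/2462559987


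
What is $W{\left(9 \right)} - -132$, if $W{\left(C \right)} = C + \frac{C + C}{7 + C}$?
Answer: $\frac{1137}{8} \approx 142.13$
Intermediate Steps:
$W{\left(C \right)} = C + \frac{2 C}{7 + C}$
$W{\left(9 \right)} - -132 = \frac{9 \left(9 + 9\right)}{7 + 9} - -132 = 9 \cdot \frac{1}{16} \cdot 18 + 132 = \frac{81}{8} + 132 = \frac{1137}{8}$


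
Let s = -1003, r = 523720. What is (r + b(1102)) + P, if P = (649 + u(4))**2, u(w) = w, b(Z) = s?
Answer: 949126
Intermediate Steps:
b(Z) = -1003
P = 426409 (P = (649 + 4)**2 = 653**2 = 426409)
(r + b(1102)) + P = (523720 - 1003) + 426409 = 522717 + 426409 = 949126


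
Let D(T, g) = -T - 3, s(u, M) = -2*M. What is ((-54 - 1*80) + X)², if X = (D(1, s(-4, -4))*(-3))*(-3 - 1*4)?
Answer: 47524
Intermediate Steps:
D(T, g) = -3 - T
X = -84 (X = ((-3 - 1*1)*(-3))*(-3 - 1*4) = ((-3 - 1)*(-3))*(-3 - 4) = -4*(-3)*(-7) = 12*(-7) = -84)
((-54 - 1*80) + X)² = ((-54 - 1*80) - 84)² = ((-54 - 80) - 84)² = (-134 - 84)² = (-218)² = 47524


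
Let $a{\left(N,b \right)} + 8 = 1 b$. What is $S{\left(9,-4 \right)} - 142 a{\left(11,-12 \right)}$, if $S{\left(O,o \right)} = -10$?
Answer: $2830$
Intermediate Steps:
$a{\left(N,b \right)} = -8 + b$ ($a{\left(N,b \right)} = -8 + 1 b = -8 + b$)
$S{\left(9,-4 \right)} - 142 a{\left(11,-12 \right)} = -10 - 142 \left(-8 - 12\right) = -10 - -2840 = -10 + 2840 = 2830$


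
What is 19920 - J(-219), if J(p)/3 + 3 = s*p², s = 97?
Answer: -13936722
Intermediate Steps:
J(p) = -9 + 291*p² (J(p) = -9 + 3*(97*p²) = -9 + 291*p²)
19920 - J(-219) = 19920 - (-9 + 291*(-219)²) = 19920 - (-9 + 291*47961) = 19920 - (-9 + 13956651) = 19920 - 1*13956642 = 19920 - 13956642 = -13936722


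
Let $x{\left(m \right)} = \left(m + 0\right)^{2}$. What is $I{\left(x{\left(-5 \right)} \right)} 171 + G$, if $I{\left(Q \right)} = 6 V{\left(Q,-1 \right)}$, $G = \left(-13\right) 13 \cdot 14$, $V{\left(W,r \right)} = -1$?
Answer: $-3392$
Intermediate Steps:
$x{\left(m \right)} = m^{2}$
$G = -2366$ ($G = \left(-169\right) 14 = -2366$)
$I{\left(Q \right)} = -6$ ($I{\left(Q \right)} = 6 \left(-1\right) = -6$)
$I{\left(x{\left(-5 \right)} \right)} 171 + G = \left(-6\right) 171 - 2366 = -1026 - 2366 = -3392$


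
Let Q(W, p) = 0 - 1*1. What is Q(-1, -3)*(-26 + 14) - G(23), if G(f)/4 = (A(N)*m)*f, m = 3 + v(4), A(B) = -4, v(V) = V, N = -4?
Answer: 2588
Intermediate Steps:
Q(W, p) = -1 (Q(W, p) = 0 - 1 = -1)
m = 7 (m = 3 + 4 = 7)
G(f) = -112*f (G(f) = 4*((-4*7)*f) = 4*(-28*f) = -112*f)
Q(-1, -3)*(-26 + 14) - G(23) = -(-26 + 14) - (-112)*23 = -1*(-12) - 1*(-2576) = 12 + 2576 = 2588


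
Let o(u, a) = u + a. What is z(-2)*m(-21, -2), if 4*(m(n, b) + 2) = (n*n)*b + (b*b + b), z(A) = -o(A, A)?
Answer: -888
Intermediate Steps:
o(u, a) = a + u
z(A) = -2*A (z(A) = -(A + A) = -2*A)
m(n, b) = -2 + b/4 + b²/4 + b*n²/4 (m(n, b) = -2 + ((n*n)*b + (b*b + b))/4 = -2 + (n²*b + (b² + b))/4 = -2 + (b*n² + (b + b²))/4 = -2 + (b + b² + b*n²)/4 = -2 + (b/4 + b²/4 + b*n²/4) = -2 + b/4 + b²/4 + b*n²/4)
z(-2)*m(-21, -2) = (-2*(-2))*(-2 + (¼)*(-2) + (¼)*(-2)² + (¼)*(-2)*(-21)²) = 4*(-2 - ½ + (¼)*4 + (¼)*(-2)*441) = 4*(-2 - ½ + 1 - 441/2) = 4*(-222) = -888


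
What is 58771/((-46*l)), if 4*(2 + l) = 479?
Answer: -117542/10833 ≈ -10.850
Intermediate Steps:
l = 471/4 (l = -2 + (1/4)*479 = -2 + 479/4 = 471/4 ≈ 117.75)
58771/((-46*l)) = 58771/((-46*471/4)) = 58771/(-10833/2) = 58771*(-2/10833) = -117542/10833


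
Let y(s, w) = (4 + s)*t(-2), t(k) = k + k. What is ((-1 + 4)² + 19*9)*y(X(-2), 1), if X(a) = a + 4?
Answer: -4320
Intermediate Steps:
t(k) = 2*k
X(a) = 4 + a
y(s, w) = -16 - 4*s (y(s, w) = (4 + s)*(2*(-2)) = (4 + s)*(-4) = -16 - 4*s)
((-1 + 4)² + 19*9)*y(X(-2), 1) = ((-1 + 4)² + 19*9)*(-16 - 4*(4 - 2)) = (3² + 171)*(-16 - 4*2) = (9 + 171)*(-16 - 8) = 180*(-24) = -4320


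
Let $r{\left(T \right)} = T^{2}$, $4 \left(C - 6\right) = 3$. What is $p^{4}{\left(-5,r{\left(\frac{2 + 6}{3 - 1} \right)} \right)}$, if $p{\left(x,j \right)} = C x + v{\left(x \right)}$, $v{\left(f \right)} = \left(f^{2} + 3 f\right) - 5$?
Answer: $\frac{174900625}{256} \approx 6.8321 \cdot 10^{5}$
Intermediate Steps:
$C = \frac{27}{4}$ ($C = 6 + \frac{1}{4} \cdot 3 = 6 + \frac{3}{4} = \frac{27}{4} \approx 6.75$)
$v{\left(f \right)} = -5 + f^{2} + 3 f$
$p{\left(x,j \right)} = -5 + x^{2} + \frac{39 x}{4}$ ($p{\left(x,j \right)} = \frac{27 x}{4} + \left(-5 + x^{2} + 3 x\right) = -5 + x^{2} + \frac{39 x}{4}$)
$p^{4}{\left(-5,r{\left(\frac{2 + 6}{3 - 1} \right)} \right)} = \left(-5 + \left(-5\right)^{2} + \frac{39}{4} \left(-5\right)\right)^{4} = \left(-5 + 25 - \frac{195}{4}\right)^{4} = \left(- \frac{115}{4}\right)^{4} = \frac{174900625}{256}$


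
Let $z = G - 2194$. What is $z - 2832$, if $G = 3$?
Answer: $-5023$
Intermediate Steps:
$z = -2191$ ($z = 3 - 2194 = -2191$)
$z - 2832 = -2191 - 2832 = -5023$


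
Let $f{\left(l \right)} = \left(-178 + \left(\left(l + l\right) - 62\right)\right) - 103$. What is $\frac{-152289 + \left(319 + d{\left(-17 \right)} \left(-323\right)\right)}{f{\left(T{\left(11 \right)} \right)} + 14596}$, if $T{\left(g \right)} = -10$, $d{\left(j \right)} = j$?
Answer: $- \frac{146479}{14233} \approx -10.292$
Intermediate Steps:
$f{\left(l \right)} = -343 + 2 l$ ($f{\left(l \right)} = \left(-178 + \left(2 l - 62\right)\right) - 103 = \left(-178 + \left(-62 + 2 l\right)\right) - 103 = \left(-240 + 2 l\right) - 103 = -343 + 2 l$)
$\frac{-152289 + \left(319 + d{\left(-17 \right)} \left(-323\right)\right)}{f{\left(T{\left(11 \right)} \right)} + 14596} = \frac{-152289 + \left(319 - -5491\right)}{\left(-343 + 2 \left(-10\right)\right) + 14596} = \frac{-152289 + \left(319 + 5491\right)}{\left(-343 - 20\right) + 14596} = \frac{-152289 + 5810}{-363 + 14596} = - \frac{146479}{14233}$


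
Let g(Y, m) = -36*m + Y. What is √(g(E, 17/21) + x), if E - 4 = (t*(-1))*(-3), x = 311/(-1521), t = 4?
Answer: I*√994763/273 ≈ 3.6534*I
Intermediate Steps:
x = -311/1521 (x = 311*(-1/1521) = -311/1521 ≈ -0.20447)
E = 16 (E = 4 + (4*(-1))*(-3) = 4 - 4*(-3) = 4 + 12 = 16)
g(Y, m) = Y - 36*m
√(g(E, 17/21) + x) = √((16 - 612/21) - 311/1521) = √((16 - 36*17/21) - 311/1521) = √((16 - 204/7) - 311/1521) = √(-92/7 - 311/1521) = √(-142109/10647) = I*√994763/273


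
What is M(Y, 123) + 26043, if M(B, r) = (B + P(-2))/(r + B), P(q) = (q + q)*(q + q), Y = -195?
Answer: 1875275/72 ≈ 26046.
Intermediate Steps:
P(q) = 4*q² (P(q) = (2*q)*(2*q) = 4*q²)
M(B, r) = (16 + B)/(B + r) (M(B, r) = (B + 4*(-2)²)/(r + B) = (B + 4*4)/(B + r) = (B + 16)/(B + r) = (16 + B)/(B + r))
M(Y, 123) + 26043 = (16 - 195)/(-195 + 123) + 26043 = -179/(-72) + 26043 = -1/72*(-179) + 26043 = 179/72 + 26043 = 1875275/72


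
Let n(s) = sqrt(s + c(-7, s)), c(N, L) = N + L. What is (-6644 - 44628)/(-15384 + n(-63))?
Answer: 788768448/236667589 + 51272*I*sqrt(133)/236667589 ≈ 3.3328 + 0.0024984*I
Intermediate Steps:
c(N, L) = L + N
n(s) = sqrt(-7 + 2*s) (n(s) = sqrt(s + (s - 7)) = sqrt(s + (-7 + s)) = sqrt(-7 + 2*s))
(-6644 - 44628)/(-15384 + n(-63)) = (-6644 - 44628)/(-15384 + sqrt(-7 + 2*(-63))) = -51272/(-15384 + sqrt(-7 - 126)) = -51272/(-15384 + sqrt(-133)) = -51272/(-15384 + I*sqrt(133))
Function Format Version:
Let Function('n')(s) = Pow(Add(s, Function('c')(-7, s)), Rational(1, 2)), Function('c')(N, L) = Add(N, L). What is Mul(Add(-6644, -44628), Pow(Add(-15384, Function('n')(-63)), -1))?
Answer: Add(Rational(788768448, 236667589), Mul(Rational(51272, 236667589), I, Pow(133, Rational(1, 2)))) ≈ Add(3.3328, Mul(0.0024984, I))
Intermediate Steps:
Function('c')(N, L) = Add(L, N)
Function('n')(s) = Pow(Add(-7, Mul(2, s)), Rational(1, 2)) (Function('n')(s) = Pow(Add(s, Add(s, -7)), Rational(1, 2)) = Pow(Add(s, Add(-7, s)), Rational(1, 2)) = Pow(Add(-7, Mul(2, s)), Rational(1, 2)))
Mul(Add(-6644, -44628), Pow(Add(-15384, Function('n')(-63)), -1)) = Mul(Add(-6644, -44628), Pow(Add(-15384, Pow(Add(-7, Mul(2, -63)), Rational(1, 2))), -1)) = Mul(-51272, Pow(Add(-15384, Pow(Add(-7, -126), Rational(1, 2))), -1)) = Mul(-51272, Pow(Add(-15384, Pow(-133, Rational(1, 2))), -1)) = Mul(-51272, Pow(Add(-15384, Mul(I, Pow(133, Rational(1, 2)))), -1))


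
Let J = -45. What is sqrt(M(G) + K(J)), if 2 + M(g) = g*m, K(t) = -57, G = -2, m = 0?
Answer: I*sqrt(59) ≈ 7.6811*I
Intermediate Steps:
M(g) = -2 (M(g) = -2 + g*0 = -2 + 0 = -2)
sqrt(M(G) + K(J)) = sqrt(-2 - 57) = sqrt(-59) = I*sqrt(59)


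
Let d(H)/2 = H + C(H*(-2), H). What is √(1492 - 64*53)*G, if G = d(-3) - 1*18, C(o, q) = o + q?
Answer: -180*I*√19 ≈ -784.6*I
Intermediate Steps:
d(H) = 0 (d(H) = 2*(H + (H*(-2) + H)) = 2*(H + (-2*H + H)) = 2*(H - H) = 2*0 = 0)
G = -18 (G = 0 - 1*18 = 0 - 18 = -18)
√(1492 - 64*53)*G = √(1492 - 64*53)*(-18) = √(1492 - 3392)*(-18) = √(-1900)*(-18) = (10*I*√19)*(-18) = -180*I*√19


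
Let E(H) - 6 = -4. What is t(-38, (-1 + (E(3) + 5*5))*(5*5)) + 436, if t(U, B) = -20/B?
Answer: 28338/65 ≈ 435.97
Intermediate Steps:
E(H) = 2 (E(H) = 6 - 4 = 2)
t(-38, (-1 + (E(3) + 5*5))*(5*5)) + 436 = -20*1/(25*(-1 + (2 + 5*5))) + 436 = -20*1/(25*(-1 + (2 + 25))) + 436 = -20*1/(25*(-1 + 27)) + 436 = -20/(26*25) + 436 = -20/650 + 436 = -20*1/650 + 436 = -2/65 + 436 = 28338/65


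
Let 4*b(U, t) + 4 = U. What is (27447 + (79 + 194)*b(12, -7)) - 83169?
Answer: -55176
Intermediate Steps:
b(U, t) = -1 + U/4
(27447 + (79 + 194)*b(12, -7)) - 83169 = (27447 + (79 + 194)*(-1 + (¼)*12)) - 83169 = (27447 + 273*(-1 + 3)) - 83169 = (27447 + 273*2) - 83169 = (27447 + 546) - 83169 = 27993 - 83169 = -55176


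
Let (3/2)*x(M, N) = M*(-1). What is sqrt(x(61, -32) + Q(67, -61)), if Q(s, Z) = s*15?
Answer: sqrt(8679)/3 ≈ 31.054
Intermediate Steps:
Q(s, Z) = 15*s
x(M, N) = -2*M/3 (x(M, N) = 2*(M*(-1))/3 = 2*(-M)/3 = -2*M/3)
sqrt(x(61, -32) + Q(67, -61)) = sqrt(-2/3*61 + 15*67) = sqrt(-122/3 + 1005) = sqrt(2893/3) = sqrt(8679)/3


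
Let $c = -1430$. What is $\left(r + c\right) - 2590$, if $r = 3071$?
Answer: $-949$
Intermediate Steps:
$\left(r + c\right) - 2590 = \left(3071 - 1430\right) - 2590 = 1641 - 2590 = -949$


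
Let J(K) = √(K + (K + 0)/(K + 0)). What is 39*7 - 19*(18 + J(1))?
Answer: -69 - 19*√2 ≈ -95.870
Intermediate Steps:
J(K) = √(1 + K) (J(K) = √(K + K/K) = √(K + 1) = √(1 + K))
39*7 - 19*(18 + J(1)) = 39*7 - 19*(18 + √(1 + 1)) = 273 - 19*(18 + √2) = 273 + (-342 - 19*√2) = -69 - 19*√2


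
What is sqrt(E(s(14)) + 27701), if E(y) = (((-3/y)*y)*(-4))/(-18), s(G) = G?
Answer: sqrt(249303)/3 ≈ 166.43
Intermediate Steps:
E(y) = -2/3 (E(y) = -3*(-4)*(-1/18) = 12*(-1/18) = -2/3)
sqrt(E(s(14)) + 27701) = sqrt(-2/3 + 27701) = sqrt(83101/3) = sqrt(249303)/3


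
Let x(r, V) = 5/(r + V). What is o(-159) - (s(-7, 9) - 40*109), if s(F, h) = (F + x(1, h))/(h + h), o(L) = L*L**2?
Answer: -144551471/36 ≈ -4.0153e+6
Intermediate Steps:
x(r, V) = 5/(V + r)
o(L) = L**3
s(F, h) = (F + 5/(1 + h))/(2*h) (s(F, h) = (F + 5/(h + 1))/(h + h) = (F + 5/(1 + h))/((2*h)) = (F + 5/(1 + h))*(1/(2*h)) = (F + 5/(1 + h))/(2*h))
o(-159) - (s(-7, 9) - 40*109) = (-159)**3 - ((1/2)*(5 - 7*(1 + 9))/(9*(1 + 9)) - 40*109) = -4019679 - ((1/2)*(1/9)*(5 - 7*10)/10 - 4360) = -4019679 - ((1/2)*(1/9)*(1/10)*(5 - 70) - 4360) = -4019679 - ((1/2)*(1/9)*(1/10)*(-65) - 4360) = -4019679 - (-13/36 - 4360) = -4019679 - 1*(-156973/36) = -4019679 + 156973/36 = -144551471/36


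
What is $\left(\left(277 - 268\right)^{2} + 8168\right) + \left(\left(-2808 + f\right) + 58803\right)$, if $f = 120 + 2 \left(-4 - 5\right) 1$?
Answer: $64346$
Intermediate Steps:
$f = 102$ ($f = 120 + 2 \left(\left(-9\right) 1\right) = 120 + 2 \left(-9\right) = 120 - 18 = 102$)
$\left(\left(277 - 268\right)^{2} + 8168\right) + \left(\left(-2808 + f\right) + 58803\right) = \left(\left(277 - 268\right)^{2} + 8168\right) + \left(\left(-2808 + 102\right) + 58803\right) = \left(9^{2} + 8168\right) + \left(-2706 + 58803\right) = \left(81 + 8168\right) + 56097 = 8249 + 56097 = 64346$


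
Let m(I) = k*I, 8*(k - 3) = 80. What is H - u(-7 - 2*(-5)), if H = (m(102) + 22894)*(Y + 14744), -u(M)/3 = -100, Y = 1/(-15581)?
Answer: 5563965415560/15581 ≈ 3.5710e+8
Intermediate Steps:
k = 13 (k = 3 + (⅛)*80 = 3 + 10 = 13)
Y = -1/15581 ≈ -6.4181e-5
m(I) = 13*I
u(M) = 300 (u(M) = -3*(-100) = 300)
H = 5563970089860/15581 (H = (13*102 + 22894)*(-1/15581 + 14744) = (1326 + 22894)*(229726263/15581) = 24220*(229726263/15581) = 5563970089860/15581 ≈ 3.5710e+8)
H - u(-7 - 2*(-5)) = 5563970089860/15581 - 1*300 = 5563970089860/15581 - 300 = 5563965415560/15581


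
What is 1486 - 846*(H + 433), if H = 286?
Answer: -606788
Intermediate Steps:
1486 - 846*(H + 433) = 1486 - 846*(286 + 433) = 1486 - 846*719 = 1486 - 608274 = -606788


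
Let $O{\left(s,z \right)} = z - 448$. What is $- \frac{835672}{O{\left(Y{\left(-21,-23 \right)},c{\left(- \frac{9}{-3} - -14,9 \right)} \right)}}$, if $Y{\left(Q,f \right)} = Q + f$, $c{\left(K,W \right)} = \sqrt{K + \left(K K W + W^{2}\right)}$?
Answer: $\frac{374381056}{198005} + \frac{835672 \sqrt{2699}}{198005} \approx 2110.0$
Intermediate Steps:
$c{\left(K,W \right)} = \sqrt{K + W^{2} + W K^{2}}$ ($c{\left(K,W \right)} = \sqrt{K + \left(K^{2} W + W^{2}\right)} = \sqrt{K + \left(W K^{2} + W^{2}\right)} = \sqrt{K + \left(W^{2} + W K^{2}\right)} = \sqrt{K + W^{2} + W K^{2}}$)
$O{\left(s,z \right)} = -448 + z$
$- \frac{835672}{O{\left(Y{\left(-21,-23 \right)},c{\left(- \frac{9}{-3} - -14,9 \right)} \right)}} = - \frac{835672}{-448 + \sqrt{\left(- \frac{9}{-3} - -14\right) + 9^{2} + 9 \left(- \frac{9}{-3} - -14\right)^{2}}} = - \frac{835672}{-448 + \sqrt{\left(\left(-9\right) \left(- \frac{1}{3}\right) + 14\right) + 81 + 9 \left(\left(-9\right) \left(- \frac{1}{3}\right) + 14\right)^{2}}} = - \frac{835672}{-448 + \sqrt{\left(3 + 14\right) + 81 + 9 \left(3 + 14\right)^{2}}} = - \frac{835672}{-448 + \sqrt{17 + 81 + 9 \cdot 17^{2}}} = - \frac{835672}{-448 + \sqrt{17 + 81 + 9 \cdot 289}} = - \frac{835672}{-448 + \sqrt{17 + 81 + 2601}} = - \frac{835672}{-448 + \sqrt{2699}}$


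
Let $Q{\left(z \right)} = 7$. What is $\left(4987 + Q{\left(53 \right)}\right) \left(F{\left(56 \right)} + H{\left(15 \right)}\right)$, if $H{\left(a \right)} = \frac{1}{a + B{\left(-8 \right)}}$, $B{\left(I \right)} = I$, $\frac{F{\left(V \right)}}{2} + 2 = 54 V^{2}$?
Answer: $\frac{11839720266}{7} \approx 1.6914 \cdot 10^{9}$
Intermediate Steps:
$F{\left(V \right)} = -4 + 108 V^{2}$ ($F{\left(V \right)} = -4 + 2 \cdot 54 V^{2} = -4 + 108 V^{2}$)
$H{\left(a \right)} = \frac{1}{-8 + a}$ ($H{\left(a \right)} = \frac{1}{a - 8} = \frac{1}{-8 + a}$)
$\left(4987 + Q{\left(53 \right)}\right) \left(F{\left(56 \right)} + H{\left(15 \right)}\right) = \left(4987 + 7\right) \left(\left(-4 + 108 \cdot 56^{2}\right) + \frac{1}{-8 + 15}\right) = 4994 \left(\left(-4 + 108 \cdot 3136\right) + \frac{1}{7}\right) = 4994 \left(\left(-4 + 338688\right) + \frac{1}{7}\right) = 4994 \left(338684 + \frac{1}{7}\right) = 4994 \cdot \frac{2370789}{7} = \frac{11839720266}{7}$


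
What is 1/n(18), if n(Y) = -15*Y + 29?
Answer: -1/241 ≈ -0.0041494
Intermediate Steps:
n(Y) = 29 - 15*Y
1/n(18) = 1/(29 - 15*18) = 1/(29 - 270) = 1/(-241) = -1/241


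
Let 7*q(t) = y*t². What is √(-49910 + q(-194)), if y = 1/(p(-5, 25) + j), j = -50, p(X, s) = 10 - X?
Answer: I*√61327930/35 ≈ 223.75*I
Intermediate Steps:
y = -1/35 (y = 1/((10 - 1*(-5)) - 50) = 1/((10 + 5) - 50) = 1/(15 - 50) = 1/(-35) = -1/35 ≈ -0.028571)
q(t) = -t²/245 (q(t) = (-t²/35)/7 = -t²/245)
√(-49910 + q(-194)) = √(-49910 - 1/245*(-194)²) = √(-49910 - 1/245*37636) = √(-49910 - 37636/245) = √(-12265586/245) = I*√61327930/35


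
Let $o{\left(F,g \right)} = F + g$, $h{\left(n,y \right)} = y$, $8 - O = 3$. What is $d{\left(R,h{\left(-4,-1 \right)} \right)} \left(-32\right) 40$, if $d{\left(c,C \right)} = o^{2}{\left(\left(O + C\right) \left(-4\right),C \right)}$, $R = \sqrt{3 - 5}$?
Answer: $-369920$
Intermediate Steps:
$O = 5$ ($O = 8 - 3 = 5$)
$R = i \sqrt{2}$ ($R = \sqrt{-2} = i \sqrt{2} \approx 1.4142 i$)
$d{\left(c,C \right)} = \left(-20 - 3 C\right)^{2}$ ($d{\left(c,C \right)} = \left(\left(5 + C\right) \left(-4\right) + C\right)^{2} = \left(\left(-20 - 4 C\right) + C\right)^{2} = \left(-20 - 3 C\right)^{2}$)
$d{\left(R,h{\left(-4,-1 \right)} \right)} \left(-32\right) 40 = \left(20 + 3 \left(-1\right)\right)^{2} \left(-32\right) 40 = \left(20 - 3\right)^{2} \left(-32\right) 40 = 17^{2} \left(-32\right) 40 = 289 \left(-32\right) 40 = \left(-9248\right) 40 = -369920$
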